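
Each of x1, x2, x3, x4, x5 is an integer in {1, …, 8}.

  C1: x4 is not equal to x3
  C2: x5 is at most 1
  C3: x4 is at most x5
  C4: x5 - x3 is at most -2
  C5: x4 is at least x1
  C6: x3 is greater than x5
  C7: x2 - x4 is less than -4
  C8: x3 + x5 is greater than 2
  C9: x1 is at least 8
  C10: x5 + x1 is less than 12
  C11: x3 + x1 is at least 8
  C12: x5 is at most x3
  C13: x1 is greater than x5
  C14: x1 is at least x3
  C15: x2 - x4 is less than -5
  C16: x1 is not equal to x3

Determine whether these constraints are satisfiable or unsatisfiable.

Unsatisfiable

From constraints 5 and 9: x4 ≥ x1 and x1 ≥ 8, so x4 ≥ 8. From constraints 2 and 3: x4 ≤ x5 and x5 ≤ 1, so x4 ≤ 1. But 1 < 8, so no value of x4 works.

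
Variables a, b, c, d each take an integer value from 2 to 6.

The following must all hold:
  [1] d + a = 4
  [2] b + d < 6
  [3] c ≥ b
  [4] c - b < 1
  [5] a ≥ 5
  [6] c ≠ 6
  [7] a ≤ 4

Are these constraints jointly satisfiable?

Unsatisfiable

From constraint 5: a ≥ 5. From constraint 7: a ≤ 4. But 4 < 5, so no value of a works.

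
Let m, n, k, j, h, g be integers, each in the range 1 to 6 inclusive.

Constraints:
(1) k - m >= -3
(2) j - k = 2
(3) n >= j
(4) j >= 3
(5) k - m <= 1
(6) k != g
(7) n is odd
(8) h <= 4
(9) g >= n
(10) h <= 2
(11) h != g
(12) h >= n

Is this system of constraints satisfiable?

Unsatisfiable

From constraints 3 and 4: n ≥ j and j ≥ 3, so n ≥ 3. From constraints 10 and 12: n ≤ h and h ≤ 2, so n ≤ 2. But 2 < 3, so no value of n works.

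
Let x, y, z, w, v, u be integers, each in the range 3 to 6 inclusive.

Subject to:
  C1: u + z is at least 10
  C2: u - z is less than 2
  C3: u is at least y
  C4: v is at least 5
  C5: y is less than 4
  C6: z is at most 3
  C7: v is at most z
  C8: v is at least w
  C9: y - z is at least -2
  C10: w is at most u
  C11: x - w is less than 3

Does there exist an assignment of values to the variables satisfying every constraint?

From constraints 4 and 7: z ≥ v and v ≥ 5, so z ≥ 5. From constraint 6: z ≤ 3. But 3 < 5, so no value of z works.

Unsatisfiable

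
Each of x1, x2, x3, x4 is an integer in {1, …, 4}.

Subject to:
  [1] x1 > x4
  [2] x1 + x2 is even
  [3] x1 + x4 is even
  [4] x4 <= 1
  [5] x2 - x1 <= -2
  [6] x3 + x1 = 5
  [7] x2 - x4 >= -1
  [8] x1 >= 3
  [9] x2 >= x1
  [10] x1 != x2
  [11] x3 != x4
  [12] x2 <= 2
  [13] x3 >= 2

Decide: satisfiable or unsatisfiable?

Unsatisfiable

From constraints 8 and 9: x2 ≥ x1 and x1 ≥ 3, so x2 ≥ 3. From constraint 12: x2 ≤ 2. But 2 < 3, so no value of x2 works.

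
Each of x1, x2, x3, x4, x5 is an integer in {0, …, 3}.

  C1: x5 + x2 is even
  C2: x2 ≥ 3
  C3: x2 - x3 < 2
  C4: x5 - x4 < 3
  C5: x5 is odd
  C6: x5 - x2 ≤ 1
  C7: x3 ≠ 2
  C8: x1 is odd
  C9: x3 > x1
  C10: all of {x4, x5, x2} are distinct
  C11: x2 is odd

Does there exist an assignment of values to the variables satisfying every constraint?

Try x1 = 1, x2 = 3, x3 = 3, x4 = 0, x5 = 1.
Check constraint 3: x2 - x3 = 0; constraint 4: x5 - x4 = 1; constraint 6: x5 - x2 = -2. The remaining constraints are straightforward to verify.

Satisfiable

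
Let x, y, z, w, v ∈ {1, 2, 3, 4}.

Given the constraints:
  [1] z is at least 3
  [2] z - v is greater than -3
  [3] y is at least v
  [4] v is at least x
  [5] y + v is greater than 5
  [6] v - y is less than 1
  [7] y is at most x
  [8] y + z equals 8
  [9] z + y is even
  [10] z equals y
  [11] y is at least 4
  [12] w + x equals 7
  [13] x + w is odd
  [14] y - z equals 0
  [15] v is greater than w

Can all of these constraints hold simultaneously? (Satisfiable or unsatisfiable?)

Try x = 4, y = 4, z = 4, w = 3, v = 4.
Check constraint 2: z - v = 0; constraint 5: y + v = 8; constraint 6: v - y = 0. The remaining constraints are straightforward to verify.

Satisfiable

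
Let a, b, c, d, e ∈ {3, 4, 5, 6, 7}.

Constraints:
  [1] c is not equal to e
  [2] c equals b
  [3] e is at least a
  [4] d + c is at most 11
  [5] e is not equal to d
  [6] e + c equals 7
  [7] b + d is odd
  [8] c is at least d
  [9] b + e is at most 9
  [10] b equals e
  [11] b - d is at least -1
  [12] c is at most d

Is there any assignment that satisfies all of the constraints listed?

From constraints 2 and 10, c = b = e, so c = e. But constraint 1 says c ≠ e. Contradiction.

Unsatisfiable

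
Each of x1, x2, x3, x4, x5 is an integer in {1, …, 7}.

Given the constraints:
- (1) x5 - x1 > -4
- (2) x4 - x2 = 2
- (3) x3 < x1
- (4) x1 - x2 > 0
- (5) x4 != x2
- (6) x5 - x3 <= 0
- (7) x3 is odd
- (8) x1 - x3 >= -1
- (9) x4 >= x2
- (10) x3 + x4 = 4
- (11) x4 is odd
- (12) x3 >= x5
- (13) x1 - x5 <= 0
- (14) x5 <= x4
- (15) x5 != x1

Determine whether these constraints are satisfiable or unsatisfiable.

Constraints 3, 12, and 13 give x3 < x1, x1 ≤ x5, x5 ≤ x3. Chaining: x3 < x1 ≤ x5 ≤ x3, which forces x3 < x3 — impossible.

Unsatisfiable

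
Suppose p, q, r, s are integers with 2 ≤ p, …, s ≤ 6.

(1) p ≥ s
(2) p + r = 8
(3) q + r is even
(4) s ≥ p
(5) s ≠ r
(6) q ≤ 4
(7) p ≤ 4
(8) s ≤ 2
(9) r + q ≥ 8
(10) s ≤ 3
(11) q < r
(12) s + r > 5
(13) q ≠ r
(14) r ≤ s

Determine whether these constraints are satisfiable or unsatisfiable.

Unsatisfiable

From constraints 8 and 14: r ≤ s ≤ 2. From constraint 6: q ≤ 4. Hence r + q ≤ 6. But constraint 9 requires r + q ≥ 8, and 8 > 6. Contradiction.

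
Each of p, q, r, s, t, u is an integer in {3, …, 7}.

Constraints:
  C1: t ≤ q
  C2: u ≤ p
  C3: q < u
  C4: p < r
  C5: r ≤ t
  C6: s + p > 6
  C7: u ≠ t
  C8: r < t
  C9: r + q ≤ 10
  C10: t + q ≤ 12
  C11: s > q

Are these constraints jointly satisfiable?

Constraints 1, 2, 3, 4, and 8 give p < r, r < t, t ≤ q, q < u, u ≤ p. Chaining: p < r < t ≤ q < u ≤ p, which forces p < p — impossible.

Unsatisfiable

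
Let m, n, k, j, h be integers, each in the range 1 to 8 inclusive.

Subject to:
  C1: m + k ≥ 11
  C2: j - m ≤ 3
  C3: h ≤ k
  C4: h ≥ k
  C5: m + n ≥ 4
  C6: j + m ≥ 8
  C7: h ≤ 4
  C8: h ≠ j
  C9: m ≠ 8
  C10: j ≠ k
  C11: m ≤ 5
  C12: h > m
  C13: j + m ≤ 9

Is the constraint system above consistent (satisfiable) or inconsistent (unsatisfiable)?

From constraint 11: m ≤ 5. From constraints 4 and 7: k ≤ h ≤ 4. Hence m + k ≤ 9. But constraint 1 requires m + k ≥ 11, and 11 > 9. Contradiction.

Unsatisfiable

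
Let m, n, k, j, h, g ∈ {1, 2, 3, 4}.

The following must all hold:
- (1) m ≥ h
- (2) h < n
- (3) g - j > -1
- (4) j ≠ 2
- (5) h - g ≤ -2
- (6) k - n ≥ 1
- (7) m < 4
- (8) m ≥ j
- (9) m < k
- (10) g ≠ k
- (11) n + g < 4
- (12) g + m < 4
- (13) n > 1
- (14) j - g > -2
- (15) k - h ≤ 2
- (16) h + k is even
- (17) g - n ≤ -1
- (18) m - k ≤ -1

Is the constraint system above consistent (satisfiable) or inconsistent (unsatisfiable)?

Unsatisfiable

Constraints 5, 6, 15, and 17 give n − g ≥ 1, g − h ≥ 2, h − k ≥ -2, k − n ≥ 1.
Adding all 4 inequalities: the left sides telescope to 0, and the right sides sum to 1 + 2 + (-2) + 1 = 2. So 0 ≥ 2, which is false.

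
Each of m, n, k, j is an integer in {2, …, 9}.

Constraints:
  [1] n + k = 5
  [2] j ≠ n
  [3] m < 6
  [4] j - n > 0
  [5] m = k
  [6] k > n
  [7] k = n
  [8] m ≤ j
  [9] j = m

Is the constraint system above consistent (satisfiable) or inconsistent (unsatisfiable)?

From constraints 5, 7, and 9, j = m = k = n, so j = n. But constraint 2 says j ≠ n. Contradiction.

Unsatisfiable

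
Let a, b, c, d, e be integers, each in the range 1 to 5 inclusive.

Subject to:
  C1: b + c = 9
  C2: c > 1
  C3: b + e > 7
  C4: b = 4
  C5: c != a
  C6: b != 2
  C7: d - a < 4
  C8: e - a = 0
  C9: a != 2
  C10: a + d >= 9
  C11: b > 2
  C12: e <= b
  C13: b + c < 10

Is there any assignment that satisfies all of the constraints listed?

Take a = 4, b = 4, c = 5, d = 5, e = 4. Then constraint 1: b + c = 9; constraint 3: b + e = 8; constraint 7: d - a = 1, and every other listed constraint is also met.

Satisfiable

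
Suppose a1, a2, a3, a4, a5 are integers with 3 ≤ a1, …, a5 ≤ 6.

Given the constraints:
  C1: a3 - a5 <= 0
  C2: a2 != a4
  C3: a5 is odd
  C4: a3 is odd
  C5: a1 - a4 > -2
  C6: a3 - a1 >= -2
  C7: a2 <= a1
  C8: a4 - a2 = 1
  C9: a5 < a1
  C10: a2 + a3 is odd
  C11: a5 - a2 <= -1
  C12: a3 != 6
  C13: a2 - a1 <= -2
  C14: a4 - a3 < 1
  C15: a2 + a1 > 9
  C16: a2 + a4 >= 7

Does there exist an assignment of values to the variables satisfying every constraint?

Unsatisfiable

Constraints 1, 6, 11, and 13 give a1 − a2 ≥ 2, a2 − a5 ≥ 1, a5 − a3 ≥ 0, a3 − a1 ≥ -2.
Adding all 4 inequalities: the left sides telescope to 0, and the right sides sum to 2 + 1 + 0 + (-2) = 1. So 0 ≥ 1, which is false.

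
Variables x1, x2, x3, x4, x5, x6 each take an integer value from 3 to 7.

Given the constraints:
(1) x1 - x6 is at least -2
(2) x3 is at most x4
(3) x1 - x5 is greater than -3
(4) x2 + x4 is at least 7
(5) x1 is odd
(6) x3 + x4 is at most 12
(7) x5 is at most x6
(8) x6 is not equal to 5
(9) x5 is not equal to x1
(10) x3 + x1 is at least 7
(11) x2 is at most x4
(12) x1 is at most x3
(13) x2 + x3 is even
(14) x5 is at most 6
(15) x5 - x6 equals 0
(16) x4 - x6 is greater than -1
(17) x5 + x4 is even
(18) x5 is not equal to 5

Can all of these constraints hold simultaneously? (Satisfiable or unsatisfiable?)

Satisfiable

The assignment x1 = 3, x2 = 4, x3 = 4, x4 = 6, x5 = 4, x6 = 4 works:
  constraint 1 holds since x1 - x6 = -1.
  constraint 3 holds since x1 - x5 = -1.
  constraint 4 holds since x2 + x4 = 10.
The rest check out directly.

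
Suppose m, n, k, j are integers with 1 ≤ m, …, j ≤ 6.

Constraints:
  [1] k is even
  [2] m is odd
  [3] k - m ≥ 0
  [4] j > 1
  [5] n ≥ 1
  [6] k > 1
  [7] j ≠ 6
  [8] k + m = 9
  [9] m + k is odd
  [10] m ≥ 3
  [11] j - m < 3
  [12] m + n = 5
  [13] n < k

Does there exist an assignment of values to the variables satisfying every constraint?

One satisfying assignment is m = 3, n = 2, k = 6, j = 3.
For the less obvious constraints — constraint 3: k - m = 3; constraint 8: k + m = 9; constraint 11: j - m = 0 — and the others hold by inspection.

Satisfiable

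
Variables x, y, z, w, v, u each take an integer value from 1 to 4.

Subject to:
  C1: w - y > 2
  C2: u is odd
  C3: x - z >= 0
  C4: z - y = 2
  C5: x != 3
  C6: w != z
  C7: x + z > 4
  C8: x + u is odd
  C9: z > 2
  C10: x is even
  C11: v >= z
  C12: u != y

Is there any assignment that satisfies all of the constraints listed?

Satisfiable

One satisfying assignment is x = 4, y = 1, z = 3, w = 4, v = 3, u = 3.
For the less obvious constraints — constraint 1: w - y = 3; constraint 3: x - z = 1 — and the others hold by inspection.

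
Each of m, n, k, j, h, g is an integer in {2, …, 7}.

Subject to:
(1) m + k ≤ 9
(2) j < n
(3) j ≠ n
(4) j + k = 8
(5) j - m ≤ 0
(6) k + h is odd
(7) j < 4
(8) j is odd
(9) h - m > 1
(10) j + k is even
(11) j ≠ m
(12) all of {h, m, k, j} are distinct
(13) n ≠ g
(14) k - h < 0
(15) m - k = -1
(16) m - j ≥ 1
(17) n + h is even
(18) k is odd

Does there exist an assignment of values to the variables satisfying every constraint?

Satisfiable

The assignment m = 4, n = 4, k = 5, j = 3, h = 6, g = 6 works:
  constraint 1 holds since m + k = 9.
  constraint 4 holds since j + k = 8.
The rest check out directly.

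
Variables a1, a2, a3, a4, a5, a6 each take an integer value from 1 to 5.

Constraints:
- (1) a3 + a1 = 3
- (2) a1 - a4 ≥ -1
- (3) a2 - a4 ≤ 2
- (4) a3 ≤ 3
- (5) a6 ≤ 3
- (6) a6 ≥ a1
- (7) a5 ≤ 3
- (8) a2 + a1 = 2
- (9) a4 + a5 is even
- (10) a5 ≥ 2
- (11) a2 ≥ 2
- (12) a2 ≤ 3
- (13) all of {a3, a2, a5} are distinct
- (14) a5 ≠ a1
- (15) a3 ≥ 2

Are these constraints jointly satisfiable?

Unsatisfiable

Constraints 4, 7, 10, 11, 12, and 15 confine each of a3, a2, a5 to the 2 values {2, 3}.
Constraint 13 requires all 3 of them to be distinct, but only 2 values are available — impossible by the pigeonhole principle.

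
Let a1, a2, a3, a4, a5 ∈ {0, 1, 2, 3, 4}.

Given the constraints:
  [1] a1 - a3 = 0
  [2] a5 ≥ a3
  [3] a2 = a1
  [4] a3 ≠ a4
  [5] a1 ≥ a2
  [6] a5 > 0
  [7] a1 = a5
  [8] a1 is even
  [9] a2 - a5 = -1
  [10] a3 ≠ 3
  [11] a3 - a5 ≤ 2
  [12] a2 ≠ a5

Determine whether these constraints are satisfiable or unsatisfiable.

From constraints 3 and 7, a2 = a1 = a5, so a2 = a5. But constraint 12 says a2 ≠ a5. Contradiction.

Unsatisfiable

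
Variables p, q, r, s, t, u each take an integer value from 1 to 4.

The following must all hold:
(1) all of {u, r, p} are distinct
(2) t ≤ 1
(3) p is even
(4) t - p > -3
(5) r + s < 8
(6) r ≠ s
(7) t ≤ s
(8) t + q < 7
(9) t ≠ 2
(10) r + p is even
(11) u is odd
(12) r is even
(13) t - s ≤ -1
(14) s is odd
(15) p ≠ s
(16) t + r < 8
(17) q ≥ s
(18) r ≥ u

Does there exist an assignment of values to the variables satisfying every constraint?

The assignment p = 2, q = 4, r = 4, s = 3, t = 1, u = 1 works:
  constraint 4 holds since t - p = -1.
  constraint 5 holds since r + s = 7.
The rest check out directly.

Satisfiable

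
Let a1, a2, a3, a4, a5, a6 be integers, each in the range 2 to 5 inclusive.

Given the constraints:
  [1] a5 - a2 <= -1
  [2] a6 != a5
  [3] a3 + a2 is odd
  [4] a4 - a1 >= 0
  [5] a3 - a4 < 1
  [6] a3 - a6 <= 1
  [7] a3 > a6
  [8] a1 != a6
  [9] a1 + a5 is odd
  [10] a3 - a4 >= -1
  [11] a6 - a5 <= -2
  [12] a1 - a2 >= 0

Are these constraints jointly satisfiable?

Constraints 1, 4, 6, 10, 11, and 12 give a1 − a2 ≥ 0, a2 − a5 ≥ 1, a5 − a6 ≥ 2, a6 − a3 ≥ -1, a3 − a4 ≥ -1, a4 − a1 ≥ 0.
Adding all 6 inequalities: the left sides telescope to 0, and the right sides sum to 0 + 1 + 2 + (-1) + (-1) + 0 = 1. So 0 ≥ 1, which is false.

Unsatisfiable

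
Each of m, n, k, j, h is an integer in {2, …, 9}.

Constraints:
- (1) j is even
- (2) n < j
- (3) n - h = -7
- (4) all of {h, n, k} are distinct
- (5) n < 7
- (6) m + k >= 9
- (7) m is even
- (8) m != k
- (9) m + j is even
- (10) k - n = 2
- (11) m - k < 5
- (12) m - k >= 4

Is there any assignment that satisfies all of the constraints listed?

One satisfying assignment is m = 8, n = 2, k = 4, j = 4, h = 9.
For the less obvious constraints — constraint 3: n - h = -7; constraint 6: m + k = 12 — and the others hold by inspection.

Satisfiable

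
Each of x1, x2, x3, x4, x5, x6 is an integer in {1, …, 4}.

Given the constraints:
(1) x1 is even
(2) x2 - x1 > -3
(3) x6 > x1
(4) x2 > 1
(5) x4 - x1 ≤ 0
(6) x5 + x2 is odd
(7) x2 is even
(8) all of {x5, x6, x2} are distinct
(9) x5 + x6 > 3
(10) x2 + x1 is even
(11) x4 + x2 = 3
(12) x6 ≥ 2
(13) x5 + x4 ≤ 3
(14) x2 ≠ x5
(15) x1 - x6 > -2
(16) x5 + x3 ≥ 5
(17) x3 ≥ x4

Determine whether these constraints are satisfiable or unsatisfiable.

Try x1 = 2, x2 = 2, x3 = 4, x4 = 1, x5 = 1, x6 = 3.
Check constraint 2: x2 - x1 = 0; constraint 5: x4 - x1 = -1. The remaining constraints are straightforward to verify.

Satisfiable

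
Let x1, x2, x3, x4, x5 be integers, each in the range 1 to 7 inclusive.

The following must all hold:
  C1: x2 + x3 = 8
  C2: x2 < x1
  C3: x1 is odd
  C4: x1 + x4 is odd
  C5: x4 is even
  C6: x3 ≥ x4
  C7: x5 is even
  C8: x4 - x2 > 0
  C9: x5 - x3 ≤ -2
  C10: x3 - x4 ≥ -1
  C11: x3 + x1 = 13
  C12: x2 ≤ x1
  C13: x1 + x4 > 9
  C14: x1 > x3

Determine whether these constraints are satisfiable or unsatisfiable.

Satisfiable

Take x1 = 7, x2 = 2, x3 = 6, x4 = 4, x5 = 2. Then constraint 1: x2 + x3 = 8; constraint 8: x4 - x2 = 2, and every other listed constraint is also met.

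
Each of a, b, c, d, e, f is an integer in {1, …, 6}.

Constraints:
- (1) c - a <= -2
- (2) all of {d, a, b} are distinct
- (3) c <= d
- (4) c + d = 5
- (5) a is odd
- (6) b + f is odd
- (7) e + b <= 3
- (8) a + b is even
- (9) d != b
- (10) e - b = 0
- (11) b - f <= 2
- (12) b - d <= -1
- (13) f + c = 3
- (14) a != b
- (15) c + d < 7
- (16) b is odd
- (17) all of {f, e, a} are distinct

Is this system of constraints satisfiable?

The assignment a = 5, b = 1, c = 1, d = 4, e = 1, f = 2 works:
  constraint 1 holds since c - a = -4.
  constraint 4 holds since c + d = 5.
  constraint 7 holds since e + b = 2.
The rest check out directly.

Satisfiable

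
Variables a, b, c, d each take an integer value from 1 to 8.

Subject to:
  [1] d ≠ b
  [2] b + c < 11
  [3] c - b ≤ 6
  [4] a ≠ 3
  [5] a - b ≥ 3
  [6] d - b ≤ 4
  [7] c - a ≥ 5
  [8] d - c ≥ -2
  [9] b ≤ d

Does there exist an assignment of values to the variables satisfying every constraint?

Unsatisfiable

Constraints 5, 6, 7, and 8 give b − d ≥ -4, d − c ≥ -2, c − a ≥ 5, a − b ≥ 3.
Adding all 4 inequalities: the left sides telescope to 0, and the right sides sum to (-4) + (-2) + 5 + 3 = 2. So 0 ≥ 2, which is false.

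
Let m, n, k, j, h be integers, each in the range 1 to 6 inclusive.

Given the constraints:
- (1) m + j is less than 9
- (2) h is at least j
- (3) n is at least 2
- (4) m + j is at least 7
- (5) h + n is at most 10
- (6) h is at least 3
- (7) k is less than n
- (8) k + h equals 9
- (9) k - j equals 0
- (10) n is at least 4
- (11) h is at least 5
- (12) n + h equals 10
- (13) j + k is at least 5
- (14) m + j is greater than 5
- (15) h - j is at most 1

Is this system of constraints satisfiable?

Setting (m, n, k, j, h) = (3, 5, 4, 4, 5) satisfies everything: constraint 1: m + j = 7; constraint 4: m + j = 7, and the others follow.

Satisfiable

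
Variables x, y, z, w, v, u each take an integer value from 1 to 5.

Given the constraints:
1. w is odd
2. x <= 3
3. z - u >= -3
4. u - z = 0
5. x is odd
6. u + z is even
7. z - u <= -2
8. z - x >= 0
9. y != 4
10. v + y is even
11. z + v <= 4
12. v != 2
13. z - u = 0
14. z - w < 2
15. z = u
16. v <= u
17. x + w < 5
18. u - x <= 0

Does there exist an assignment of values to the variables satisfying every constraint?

Unsatisfiable

Constraints 7, 8, and 18 give u − z ≥ 2, z − x ≥ 0, x − u ≥ 0.
Adding all 3 inequalities: the left sides telescope to 0, and the right sides sum to 2 + 0 + 0 = 2. So 0 ≥ 2, which is false.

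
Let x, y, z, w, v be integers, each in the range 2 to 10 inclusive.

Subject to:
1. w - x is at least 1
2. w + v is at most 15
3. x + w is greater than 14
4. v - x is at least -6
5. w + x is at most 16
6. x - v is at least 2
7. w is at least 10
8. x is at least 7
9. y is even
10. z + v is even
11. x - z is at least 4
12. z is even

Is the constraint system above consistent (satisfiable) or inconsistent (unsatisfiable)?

Unsatisfiable

From constraint 7: w ≥ 10. From constraint 8: x ≥ 7. Hence w + x ≥ 17. But constraint 5 requires w + x ≤ 16, and 16 < 17. Contradiction.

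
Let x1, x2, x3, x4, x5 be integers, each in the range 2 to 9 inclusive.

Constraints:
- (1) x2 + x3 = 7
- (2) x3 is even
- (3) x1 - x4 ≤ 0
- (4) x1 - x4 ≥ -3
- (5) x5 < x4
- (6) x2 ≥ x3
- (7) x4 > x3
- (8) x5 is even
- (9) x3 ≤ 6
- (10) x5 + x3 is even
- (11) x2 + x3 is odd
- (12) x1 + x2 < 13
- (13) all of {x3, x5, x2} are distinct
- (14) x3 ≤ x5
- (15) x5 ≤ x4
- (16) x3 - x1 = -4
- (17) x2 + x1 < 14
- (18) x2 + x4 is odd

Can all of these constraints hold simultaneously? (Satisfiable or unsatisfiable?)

The assignment x1 = 6, x2 = 5, x3 = 2, x4 = 8, x5 = 4 works:
  constraint 1 holds since x2 + x3 = 7.
  constraint 3 holds since x1 - x4 = -2.
  constraint 4 holds since x1 - x4 = -2.
The rest check out directly.

Satisfiable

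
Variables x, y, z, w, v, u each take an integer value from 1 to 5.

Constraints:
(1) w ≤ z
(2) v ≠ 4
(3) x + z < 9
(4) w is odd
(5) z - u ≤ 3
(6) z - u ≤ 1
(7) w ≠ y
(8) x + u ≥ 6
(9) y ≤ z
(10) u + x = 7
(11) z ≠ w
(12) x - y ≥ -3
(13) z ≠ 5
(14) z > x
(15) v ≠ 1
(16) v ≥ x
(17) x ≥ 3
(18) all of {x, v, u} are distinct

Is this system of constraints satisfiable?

Satisfiable

One satisfying assignment is x = 3, y = 3, z = 4, w = 1, v = 5, u = 4.
For the less obvious constraints — constraint 3: x + z = 7; constraint 5: z - u = 0 — and the others hold by inspection.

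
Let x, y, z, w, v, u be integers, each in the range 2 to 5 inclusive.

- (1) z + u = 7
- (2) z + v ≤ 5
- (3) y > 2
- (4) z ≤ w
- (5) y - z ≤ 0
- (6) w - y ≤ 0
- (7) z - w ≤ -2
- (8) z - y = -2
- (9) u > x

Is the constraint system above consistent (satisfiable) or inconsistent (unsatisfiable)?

Unsatisfiable

Constraints 5, 6, and 7 give w − z ≥ 2, z − y ≥ 0, y − w ≥ 0.
Adding all 3 inequalities: the left sides telescope to 0, and the right sides sum to 2 + 0 + 0 = 2. So 0 ≥ 2, which is false.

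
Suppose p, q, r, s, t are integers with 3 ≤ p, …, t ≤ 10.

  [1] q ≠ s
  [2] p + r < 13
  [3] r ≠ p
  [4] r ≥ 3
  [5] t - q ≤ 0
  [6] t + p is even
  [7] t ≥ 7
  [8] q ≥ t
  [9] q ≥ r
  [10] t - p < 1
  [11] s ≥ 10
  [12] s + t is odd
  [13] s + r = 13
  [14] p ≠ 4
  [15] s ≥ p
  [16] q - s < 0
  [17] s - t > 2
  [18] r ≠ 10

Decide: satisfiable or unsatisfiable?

Satisfiable

Try p = 9, q = 8, r = 3, s = 10, t = 7.
Check constraint 2: p + r = 12; constraint 5: t - q = -1; constraint 10: t - p = -2. The remaining constraints are straightforward to verify.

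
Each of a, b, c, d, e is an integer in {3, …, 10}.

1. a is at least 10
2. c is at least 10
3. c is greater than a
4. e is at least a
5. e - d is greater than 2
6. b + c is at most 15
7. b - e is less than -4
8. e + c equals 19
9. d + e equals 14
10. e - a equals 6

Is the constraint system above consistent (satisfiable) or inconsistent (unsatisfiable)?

From constraints 1 and 4: e ≥ a ≥ 10. From constraint 2: c ≥ 10. Hence e + c ≥ 20. But constraint 8 requires e + c = 19, and 19 < 20. Contradiction.

Unsatisfiable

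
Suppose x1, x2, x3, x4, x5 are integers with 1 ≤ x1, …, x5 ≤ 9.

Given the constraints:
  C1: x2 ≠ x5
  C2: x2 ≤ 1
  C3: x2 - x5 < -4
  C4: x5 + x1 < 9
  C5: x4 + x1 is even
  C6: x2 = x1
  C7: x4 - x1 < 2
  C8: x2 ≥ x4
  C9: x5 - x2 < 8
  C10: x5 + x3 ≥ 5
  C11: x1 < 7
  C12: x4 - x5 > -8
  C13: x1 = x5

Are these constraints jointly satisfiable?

Unsatisfiable

From constraints 6 and 13, x2 = x1 = x5, so x2 = x5. But constraint 1 says x2 ≠ x5. Contradiction.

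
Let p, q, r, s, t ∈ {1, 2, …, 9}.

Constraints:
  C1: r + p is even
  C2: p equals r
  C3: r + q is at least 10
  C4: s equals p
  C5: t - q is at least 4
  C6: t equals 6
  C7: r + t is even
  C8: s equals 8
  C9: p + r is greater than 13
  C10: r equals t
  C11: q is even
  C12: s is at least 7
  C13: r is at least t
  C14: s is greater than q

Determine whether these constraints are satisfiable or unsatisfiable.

Constraint 8 fixes s = 8 and constraint 6 fixes t = 6. Constraints 2, 4, and 10 give s = p = r = t, so s = t. But 8 ≠ 6 — contradiction.

Unsatisfiable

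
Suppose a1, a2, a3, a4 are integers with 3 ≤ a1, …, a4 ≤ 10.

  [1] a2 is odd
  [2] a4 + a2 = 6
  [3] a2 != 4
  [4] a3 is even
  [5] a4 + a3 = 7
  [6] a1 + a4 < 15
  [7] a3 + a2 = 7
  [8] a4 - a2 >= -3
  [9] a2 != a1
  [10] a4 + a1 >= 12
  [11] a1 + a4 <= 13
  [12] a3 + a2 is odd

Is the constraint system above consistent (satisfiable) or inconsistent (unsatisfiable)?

Take a1 = 10, a2 = 3, a3 = 4, a4 = 3. Then constraint 2: a4 + a2 = 6; constraint 5: a4 + a3 = 7, and every other listed constraint is also met.

Satisfiable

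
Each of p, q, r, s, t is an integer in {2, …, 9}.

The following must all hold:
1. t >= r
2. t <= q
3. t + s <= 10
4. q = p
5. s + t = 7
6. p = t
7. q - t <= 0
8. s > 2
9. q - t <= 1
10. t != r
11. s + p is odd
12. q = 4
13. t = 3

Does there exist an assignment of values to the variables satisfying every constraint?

Unsatisfiable

Constraint 12 fixes q = 4 and constraint 13 fixes t = 3. Constraints 4 and 6 give q = p = t, so q = t. But 4 ≠ 3 — contradiction.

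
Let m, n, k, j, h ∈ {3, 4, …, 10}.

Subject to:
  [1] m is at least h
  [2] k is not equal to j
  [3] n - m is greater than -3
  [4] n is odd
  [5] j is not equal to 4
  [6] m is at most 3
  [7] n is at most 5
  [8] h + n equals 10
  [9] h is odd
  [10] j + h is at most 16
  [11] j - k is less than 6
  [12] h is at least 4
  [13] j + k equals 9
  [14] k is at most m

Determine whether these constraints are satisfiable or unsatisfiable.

From constraints 1 and 6: h ≤ m ≤ 3. From constraint 7: n ≤ 5. Hence h + n ≤ 8. But constraint 8 requires h + n = 10, and 10 > 8. Contradiction.

Unsatisfiable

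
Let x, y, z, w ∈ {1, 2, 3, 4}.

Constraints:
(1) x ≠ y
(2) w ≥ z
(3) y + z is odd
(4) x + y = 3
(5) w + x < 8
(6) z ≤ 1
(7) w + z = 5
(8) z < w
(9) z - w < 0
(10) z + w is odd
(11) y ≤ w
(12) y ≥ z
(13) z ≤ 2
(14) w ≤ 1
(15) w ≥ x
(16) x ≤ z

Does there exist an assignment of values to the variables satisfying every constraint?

Unsatisfiable

From constraints 6 and 16: x ≤ z ≤ 1. From constraints 11 and 14: y ≤ w ≤ 1. Hence x + y ≤ 2. But constraint 4 requires x + y = 3, and 3 > 2. Contradiction.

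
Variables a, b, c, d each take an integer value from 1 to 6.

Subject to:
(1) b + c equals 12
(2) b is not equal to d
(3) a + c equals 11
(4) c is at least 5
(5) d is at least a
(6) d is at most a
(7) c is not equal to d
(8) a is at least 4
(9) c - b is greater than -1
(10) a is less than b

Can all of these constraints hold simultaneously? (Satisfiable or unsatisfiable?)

Take a = 5, b = 6, c = 6, d = 5. Then constraint 1: b + c = 12; constraint 3: a + c = 11; constraint 9: c - b = 0, and every other listed constraint is also met.

Satisfiable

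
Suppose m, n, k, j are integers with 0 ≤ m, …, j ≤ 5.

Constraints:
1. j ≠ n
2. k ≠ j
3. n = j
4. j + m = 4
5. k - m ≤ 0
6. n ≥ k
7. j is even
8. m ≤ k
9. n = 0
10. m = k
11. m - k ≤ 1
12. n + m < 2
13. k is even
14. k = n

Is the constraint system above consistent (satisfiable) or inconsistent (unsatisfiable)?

From constraints 3 and 14, k = n = j, so k = j. But constraint 2 says k ≠ j. Contradiction.

Unsatisfiable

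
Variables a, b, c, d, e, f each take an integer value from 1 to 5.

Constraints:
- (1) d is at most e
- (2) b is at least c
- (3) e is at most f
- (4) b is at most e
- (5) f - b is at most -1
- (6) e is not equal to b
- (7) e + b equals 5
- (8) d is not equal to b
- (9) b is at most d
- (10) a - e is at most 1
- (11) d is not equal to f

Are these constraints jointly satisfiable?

Unsatisfiable

Constraints 1, 3, 5, and 9 give f < b, b ≤ d, d ≤ e, e ≤ f. Chaining: f < b ≤ d ≤ e ≤ f, which forces f < f — impossible.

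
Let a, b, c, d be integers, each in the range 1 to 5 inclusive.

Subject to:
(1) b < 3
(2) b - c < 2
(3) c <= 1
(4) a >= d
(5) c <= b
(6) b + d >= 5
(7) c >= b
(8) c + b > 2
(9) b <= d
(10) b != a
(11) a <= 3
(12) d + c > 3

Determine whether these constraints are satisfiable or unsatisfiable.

Unsatisfiable

From constraints 3 and 7: b ≤ c ≤ 1. From constraints 4 and 11: d ≤ a ≤ 3. Hence b + d ≤ 4. But constraint 6 requires b + d ≥ 5, and 5 > 4. Contradiction.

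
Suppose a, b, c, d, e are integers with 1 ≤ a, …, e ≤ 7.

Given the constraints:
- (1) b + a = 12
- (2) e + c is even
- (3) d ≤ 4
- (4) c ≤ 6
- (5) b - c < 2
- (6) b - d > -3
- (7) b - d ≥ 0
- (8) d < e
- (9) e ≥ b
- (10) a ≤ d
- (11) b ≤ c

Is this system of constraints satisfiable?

Unsatisfiable

From constraints 4 and 11: b ≤ c ≤ 6. From constraints 3 and 10: a ≤ d ≤ 4. Hence b + a ≤ 10. But constraint 1 requires b + a = 12, and 12 > 10. Contradiction.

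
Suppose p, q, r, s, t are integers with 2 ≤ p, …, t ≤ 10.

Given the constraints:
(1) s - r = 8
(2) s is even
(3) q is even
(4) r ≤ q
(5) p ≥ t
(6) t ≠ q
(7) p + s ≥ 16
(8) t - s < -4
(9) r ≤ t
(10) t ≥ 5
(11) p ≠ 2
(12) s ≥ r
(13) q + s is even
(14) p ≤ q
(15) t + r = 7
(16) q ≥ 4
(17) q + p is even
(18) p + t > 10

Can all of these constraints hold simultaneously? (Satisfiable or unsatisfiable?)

Setting (p, q, r, s, t) = (6, 8, 2, 10, 5) satisfies everything: constraint 1: s - r = 8; constraint 7: p + s = 16; constraint 8: t - s = -5, and the others follow.

Satisfiable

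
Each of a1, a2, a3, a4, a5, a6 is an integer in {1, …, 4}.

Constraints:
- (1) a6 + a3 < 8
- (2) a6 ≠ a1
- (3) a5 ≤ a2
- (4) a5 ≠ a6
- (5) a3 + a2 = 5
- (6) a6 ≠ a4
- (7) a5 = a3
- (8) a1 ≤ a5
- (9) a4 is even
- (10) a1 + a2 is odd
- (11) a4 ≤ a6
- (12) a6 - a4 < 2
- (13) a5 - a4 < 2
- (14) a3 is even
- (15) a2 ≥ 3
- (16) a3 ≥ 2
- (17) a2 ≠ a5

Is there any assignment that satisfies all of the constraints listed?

Satisfiable

Try a1 = 2, a2 = 3, a3 = 2, a4 = 2, a5 = 2, a6 = 3.
Check constraint 1: a6 + a3 = 5; constraint 5: a3 + a2 = 5; constraint 12: a6 - a4 = 1. The remaining constraints are straightforward to verify.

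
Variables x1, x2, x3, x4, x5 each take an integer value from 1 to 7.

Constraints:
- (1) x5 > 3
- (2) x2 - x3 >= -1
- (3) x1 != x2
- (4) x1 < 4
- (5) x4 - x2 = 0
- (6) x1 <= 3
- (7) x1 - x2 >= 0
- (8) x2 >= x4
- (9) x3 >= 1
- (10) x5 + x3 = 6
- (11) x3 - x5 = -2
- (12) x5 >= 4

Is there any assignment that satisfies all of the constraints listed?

Satisfiable

Setting (x1, x2, x3, x4, x5) = (2, 1, 2, 1, 4) satisfies everything: constraint 2: x2 - x3 = -1; constraint 5: x4 - x2 = 0; constraint 7: x1 - x2 = 1, and the others follow.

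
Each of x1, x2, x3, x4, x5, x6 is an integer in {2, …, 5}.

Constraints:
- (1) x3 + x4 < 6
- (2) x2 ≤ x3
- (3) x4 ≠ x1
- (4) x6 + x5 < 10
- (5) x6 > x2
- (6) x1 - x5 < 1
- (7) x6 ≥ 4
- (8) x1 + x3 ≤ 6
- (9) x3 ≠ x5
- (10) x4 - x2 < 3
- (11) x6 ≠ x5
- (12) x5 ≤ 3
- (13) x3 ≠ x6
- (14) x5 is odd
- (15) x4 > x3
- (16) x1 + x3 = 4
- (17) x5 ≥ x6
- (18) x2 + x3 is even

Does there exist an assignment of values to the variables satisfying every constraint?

From constraint 7: x6 ≥ 4. From constraints 12 and 17: x6 ≤ x5 and x5 ≤ 3, so x6 ≤ 3. But 3 < 4, so no value of x6 works.

Unsatisfiable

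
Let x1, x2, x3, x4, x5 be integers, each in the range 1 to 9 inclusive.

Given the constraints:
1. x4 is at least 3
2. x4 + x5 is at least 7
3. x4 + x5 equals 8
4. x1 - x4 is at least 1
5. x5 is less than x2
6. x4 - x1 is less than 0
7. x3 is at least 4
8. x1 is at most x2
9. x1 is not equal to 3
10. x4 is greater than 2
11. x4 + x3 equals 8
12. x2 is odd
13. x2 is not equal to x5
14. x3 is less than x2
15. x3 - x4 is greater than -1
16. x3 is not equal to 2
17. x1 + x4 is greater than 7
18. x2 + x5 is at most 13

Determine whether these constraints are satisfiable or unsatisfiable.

Satisfiable

Take x1 = 5, x2 = 7, x3 = 5, x4 = 3, x5 = 5. Then constraint 2: x4 + x5 = 8; constraint 3: x4 + x5 = 8; constraint 4: x1 - x4 = 2, and every other listed constraint is also met.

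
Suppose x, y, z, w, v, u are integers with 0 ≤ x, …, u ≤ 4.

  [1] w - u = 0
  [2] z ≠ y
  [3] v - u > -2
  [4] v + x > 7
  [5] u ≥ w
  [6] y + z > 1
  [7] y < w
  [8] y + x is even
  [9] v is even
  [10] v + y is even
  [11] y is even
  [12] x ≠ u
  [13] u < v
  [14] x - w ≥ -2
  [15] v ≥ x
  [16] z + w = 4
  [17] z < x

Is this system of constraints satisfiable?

Satisfiable

One satisfying assignment is x = 4, y = 2, z = 1, w = 3, v = 4, u = 3.
For the less obvious constraints — constraint 1: w - u = 0; constraint 3: v - u = 1; constraint 4: v + x = 8 — and the others hold by inspection.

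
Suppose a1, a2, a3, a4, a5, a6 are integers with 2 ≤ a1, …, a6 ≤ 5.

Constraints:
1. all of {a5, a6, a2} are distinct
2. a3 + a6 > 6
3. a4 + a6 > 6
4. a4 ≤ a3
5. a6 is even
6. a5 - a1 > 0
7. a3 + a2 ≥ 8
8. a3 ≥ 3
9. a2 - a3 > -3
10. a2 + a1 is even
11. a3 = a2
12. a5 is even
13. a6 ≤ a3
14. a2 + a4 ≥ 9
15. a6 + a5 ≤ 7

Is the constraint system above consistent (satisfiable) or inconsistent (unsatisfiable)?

Setting (a1, a2, a3, a4, a5, a6) = (3, 5, 5, 5, 4, 2) satisfies everything: constraint 2: a3 + a6 = 7; constraint 3: a4 + a6 = 7, and the others follow.

Satisfiable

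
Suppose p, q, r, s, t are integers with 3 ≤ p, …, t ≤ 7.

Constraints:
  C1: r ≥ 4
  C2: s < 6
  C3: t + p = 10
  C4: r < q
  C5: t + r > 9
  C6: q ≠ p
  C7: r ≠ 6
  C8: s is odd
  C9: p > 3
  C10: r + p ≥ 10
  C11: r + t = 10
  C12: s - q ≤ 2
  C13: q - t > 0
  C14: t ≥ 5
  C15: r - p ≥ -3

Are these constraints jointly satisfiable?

The assignment p = 5, q = 6, r = 5, s = 5, t = 5 works:
  constraint 3 holds since t + p = 10.
  constraint 5 holds since t + r = 10.
  constraint 10 holds since r + p = 10.
The rest check out directly.

Satisfiable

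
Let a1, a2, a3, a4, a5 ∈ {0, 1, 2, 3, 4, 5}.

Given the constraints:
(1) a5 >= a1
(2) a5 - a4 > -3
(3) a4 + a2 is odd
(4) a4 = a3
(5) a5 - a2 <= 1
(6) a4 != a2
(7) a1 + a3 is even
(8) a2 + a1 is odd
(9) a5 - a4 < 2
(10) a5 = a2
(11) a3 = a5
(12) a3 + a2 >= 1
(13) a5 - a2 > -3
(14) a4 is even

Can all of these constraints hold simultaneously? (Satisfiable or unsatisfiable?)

Unsatisfiable

From constraints 4, 10, and 11, a4 = a3 = a5 = a2, so a4 = a2. But constraint 6 says a4 ≠ a2. Contradiction.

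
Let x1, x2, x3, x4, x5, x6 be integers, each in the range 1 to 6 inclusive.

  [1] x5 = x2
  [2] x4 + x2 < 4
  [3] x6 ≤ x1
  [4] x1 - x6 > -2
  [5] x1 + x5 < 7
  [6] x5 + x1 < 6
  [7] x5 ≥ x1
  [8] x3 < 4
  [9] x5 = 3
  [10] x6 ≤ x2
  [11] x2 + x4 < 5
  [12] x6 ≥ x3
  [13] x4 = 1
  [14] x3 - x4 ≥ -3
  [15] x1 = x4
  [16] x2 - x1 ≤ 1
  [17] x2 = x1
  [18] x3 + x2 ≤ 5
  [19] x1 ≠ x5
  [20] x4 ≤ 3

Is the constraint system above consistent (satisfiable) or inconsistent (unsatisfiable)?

Unsatisfiable

Constraint 9 fixes x5 = 3 and constraint 13 fixes x4 = 1. Constraints 1, 15, and 17 give x5 = x2 = x1 = x4, so x5 = x4. But 3 ≠ 1 — contradiction.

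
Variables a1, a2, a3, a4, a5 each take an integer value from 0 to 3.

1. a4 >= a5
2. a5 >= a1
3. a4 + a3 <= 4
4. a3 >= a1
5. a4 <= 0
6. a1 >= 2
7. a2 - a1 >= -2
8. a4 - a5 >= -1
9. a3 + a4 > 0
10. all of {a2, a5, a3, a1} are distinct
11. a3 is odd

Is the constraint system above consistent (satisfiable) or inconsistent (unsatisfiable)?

Unsatisfiable

From constraints 2 and 6: a5 ≥ a1 and a1 ≥ 2, so a5 ≥ 2. From constraints 1 and 5: a5 ≤ a4 and a4 ≤ 0, so a5 ≤ 0. But 0 < 2, so no value of a5 works.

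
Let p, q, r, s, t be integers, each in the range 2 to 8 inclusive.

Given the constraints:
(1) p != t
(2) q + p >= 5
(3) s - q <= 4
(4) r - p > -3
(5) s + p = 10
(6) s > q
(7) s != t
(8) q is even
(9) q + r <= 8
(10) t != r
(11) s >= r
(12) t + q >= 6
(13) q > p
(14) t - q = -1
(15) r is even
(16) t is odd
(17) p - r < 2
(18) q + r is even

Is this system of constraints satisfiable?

Satisfiable

One satisfying assignment is p = 2, q = 4, r = 2, s = 8, t = 3.
For the less obvious constraints — constraint 2: q + p = 6; constraint 3: s - q = 4; constraint 4: r - p = 0 — and the others hold by inspection.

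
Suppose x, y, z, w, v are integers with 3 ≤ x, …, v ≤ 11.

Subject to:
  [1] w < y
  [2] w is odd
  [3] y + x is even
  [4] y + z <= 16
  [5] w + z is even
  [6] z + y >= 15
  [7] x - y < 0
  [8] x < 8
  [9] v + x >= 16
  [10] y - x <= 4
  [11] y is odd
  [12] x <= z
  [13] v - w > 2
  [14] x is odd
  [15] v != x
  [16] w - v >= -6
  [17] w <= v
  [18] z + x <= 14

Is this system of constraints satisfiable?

Satisfiable

Take x = 7, y = 9, z = 7, w = 7, v = 11. Then constraint 4: y + z = 16; constraint 6: z + y = 16; constraint 7: x - y = -2, and every other listed constraint is also met.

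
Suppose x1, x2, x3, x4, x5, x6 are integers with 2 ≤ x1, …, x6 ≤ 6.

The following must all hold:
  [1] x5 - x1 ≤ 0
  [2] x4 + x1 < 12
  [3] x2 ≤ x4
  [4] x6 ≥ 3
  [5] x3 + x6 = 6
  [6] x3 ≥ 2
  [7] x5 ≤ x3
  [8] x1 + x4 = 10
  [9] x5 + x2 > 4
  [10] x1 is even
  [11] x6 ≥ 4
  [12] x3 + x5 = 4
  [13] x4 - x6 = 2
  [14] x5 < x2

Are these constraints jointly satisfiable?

Satisfiable

One satisfying assignment is x1 = 4, x2 = 3, x3 = 2, x4 = 6, x5 = 2, x6 = 4.
For the less obvious constraints — constraint 1: x5 - x1 = -2; constraint 2: x4 + x1 = 10; constraint 5: x3 + x6 = 6 — and the others hold by inspection.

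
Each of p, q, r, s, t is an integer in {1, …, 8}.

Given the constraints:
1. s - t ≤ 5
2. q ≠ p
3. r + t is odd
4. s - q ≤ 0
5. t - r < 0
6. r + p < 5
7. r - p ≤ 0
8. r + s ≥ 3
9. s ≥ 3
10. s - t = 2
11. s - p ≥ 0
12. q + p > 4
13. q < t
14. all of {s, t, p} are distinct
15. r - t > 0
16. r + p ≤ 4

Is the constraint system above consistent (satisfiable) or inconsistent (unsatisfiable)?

Unsatisfiable

Constraints 4, 7, 11, 13, and 15 give t < r, r ≤ p, p ≤ s, s ≤ q, q < t. Chaining: t < r ≤ p ≤ s ≤ q < t, which forces t < t — impossible.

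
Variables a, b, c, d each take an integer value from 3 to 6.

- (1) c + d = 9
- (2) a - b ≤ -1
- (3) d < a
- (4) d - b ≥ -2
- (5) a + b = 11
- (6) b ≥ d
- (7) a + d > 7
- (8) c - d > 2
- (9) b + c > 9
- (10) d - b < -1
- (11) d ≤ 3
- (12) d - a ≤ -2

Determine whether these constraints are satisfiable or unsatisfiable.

Constraints 2, 4, and 12 give b − a ≥ 1, a − d ≥ 2, d − b ≥ -2.
Adding all 3 inequalities: the left sides telescope to 0, and the right sides sum to 1 + 2 + (-2) = 1. So 0 ≥ 1, which is false.

Unsatisfiable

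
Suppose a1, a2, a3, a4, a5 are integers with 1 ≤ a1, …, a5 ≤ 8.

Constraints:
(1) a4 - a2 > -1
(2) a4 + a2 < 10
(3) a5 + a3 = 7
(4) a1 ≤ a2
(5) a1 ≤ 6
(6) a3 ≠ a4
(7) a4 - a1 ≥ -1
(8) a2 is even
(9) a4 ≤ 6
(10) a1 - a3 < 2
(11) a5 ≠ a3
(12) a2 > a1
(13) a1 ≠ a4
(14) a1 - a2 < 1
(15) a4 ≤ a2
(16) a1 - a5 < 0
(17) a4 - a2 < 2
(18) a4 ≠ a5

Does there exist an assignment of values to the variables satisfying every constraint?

One satisfying assignment is a1 = 3, a2 = 4, a3 = 2, a4 = 4, a5 = 5.
For the less obvious constraints — constraint 1: a4 - a2 = 0; constraint 2: a4 + a2 = 8 — and the others hold by inspection.

Satisfiable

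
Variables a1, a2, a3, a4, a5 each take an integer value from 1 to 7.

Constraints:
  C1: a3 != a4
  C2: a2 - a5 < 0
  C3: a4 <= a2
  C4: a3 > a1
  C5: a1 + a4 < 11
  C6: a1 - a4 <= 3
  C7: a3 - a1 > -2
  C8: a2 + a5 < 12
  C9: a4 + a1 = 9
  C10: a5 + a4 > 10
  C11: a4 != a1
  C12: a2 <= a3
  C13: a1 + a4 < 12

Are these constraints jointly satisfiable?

Satisfiable

Take a1 = 5, a2 = 4, a3 = 6, a4 = 4, a5 = 7. Then constraint 2: a2 - a5 = -3; constraint 5: a1 + a4 = 9; constraint 6: a1 - a4 = 1, and every other listed constraint is also met.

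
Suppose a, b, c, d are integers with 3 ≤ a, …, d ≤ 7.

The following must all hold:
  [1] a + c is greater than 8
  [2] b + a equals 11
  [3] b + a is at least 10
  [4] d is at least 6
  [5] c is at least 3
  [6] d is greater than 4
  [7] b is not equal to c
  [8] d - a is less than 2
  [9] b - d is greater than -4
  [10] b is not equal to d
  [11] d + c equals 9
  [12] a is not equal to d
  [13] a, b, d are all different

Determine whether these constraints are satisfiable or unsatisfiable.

Satisfiable

Try a = 7, b = 4, c = 3, d = 6.
Check constraint 1: a + c = 10; constraint 2: b + a = 11; constraint 3: b + a = 11. The remaining constraints are straightforward to verify.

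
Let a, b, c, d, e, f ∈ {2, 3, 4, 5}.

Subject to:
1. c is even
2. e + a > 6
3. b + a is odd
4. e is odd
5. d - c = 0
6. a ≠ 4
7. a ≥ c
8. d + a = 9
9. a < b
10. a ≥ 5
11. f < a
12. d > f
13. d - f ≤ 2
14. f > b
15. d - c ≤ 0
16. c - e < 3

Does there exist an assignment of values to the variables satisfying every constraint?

Unsatisfiable

Constraints 7, 9, 12, 14, and 15 give f < d, d ≤ c, c ≤ a, a < b, b < f. Chaining: f < d ≤ c ≤ a < b < f, which forces f < f — impossible.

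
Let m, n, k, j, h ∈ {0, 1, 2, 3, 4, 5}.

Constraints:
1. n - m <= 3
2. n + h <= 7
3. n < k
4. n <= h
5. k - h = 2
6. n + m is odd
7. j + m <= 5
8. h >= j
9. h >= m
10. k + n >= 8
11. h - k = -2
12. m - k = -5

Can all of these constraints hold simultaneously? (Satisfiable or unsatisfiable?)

One satisfying assignment is m = 0, n = 3, k = 5, j = 3, h = 3.
For the less obvious constraints — constraint 1: n - m = 3; constraint 2: n + h = 6 — and the others hold by inspection.

Satisfiable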